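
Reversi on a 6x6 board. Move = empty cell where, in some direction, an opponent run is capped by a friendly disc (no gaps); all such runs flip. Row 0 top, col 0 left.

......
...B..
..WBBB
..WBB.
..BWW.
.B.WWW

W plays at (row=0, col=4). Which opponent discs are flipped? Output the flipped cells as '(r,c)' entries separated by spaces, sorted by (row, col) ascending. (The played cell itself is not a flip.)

Answer: (1,3)

Derivation:
Dir NW: edge -> no flip
Dir N: edge -> no flip
Dir NE: edge -> no flip
Dir W: first cell '.' (not opp) -> no flip
Dir E: first cell '.' (not opp) -> no flip
Dir SW: opp run (1,3) capped by W -> flip
Dir S: first cell '.' (not opp) -> no flip
Dir SE: first cell '.' (not opp) -> no flip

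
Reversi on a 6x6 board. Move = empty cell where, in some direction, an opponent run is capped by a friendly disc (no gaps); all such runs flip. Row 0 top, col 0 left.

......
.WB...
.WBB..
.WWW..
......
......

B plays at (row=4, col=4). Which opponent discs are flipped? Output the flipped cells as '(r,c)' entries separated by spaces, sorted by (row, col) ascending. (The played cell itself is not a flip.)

Dir NW: opp run (3,3) capped by B -> flip
Dir N: first cell '.' (not opp) -> no flip
Dir NE: first cell '.' (not opp) -> no flip
Dir W: first cell '.' (not opp) -> no flip
Dir E: first cell '.' (not opp) -> no flip
Dir SW: first cell '.' (not opp) -> no flip
Dir S: first cell '.' (not opp) -> no flip
Dir SE: first cell '.' (not opp) -> no flip

Answer: (3,3)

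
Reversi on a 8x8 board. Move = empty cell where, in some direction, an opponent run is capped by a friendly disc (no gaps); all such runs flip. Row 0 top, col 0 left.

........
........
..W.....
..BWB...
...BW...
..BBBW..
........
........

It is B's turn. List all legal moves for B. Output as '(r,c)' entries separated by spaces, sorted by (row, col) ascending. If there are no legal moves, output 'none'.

(1,1): no bracket -> illegal
(1,2): flips 1 -> legal
(1,3): no bracket -> illegal
(2,1): no bracket -> illegal
(2,3): flips 1 -> legal
(2,4): no bracket -> illegal
(3,1): no bracket -> illegal
(3,5): flips 1 -> legal
(4,2): no bracket -> illegal
(4,5): flips 1 -> legal
(4,6): no bracket -> illegal
(5,6): flips 1 -> legal
(6,4): no bracket -> illegal
(6,5): no bracket -> illegal
(6,6): no bracket -> illegal

Answer: (1,2) (2,3) (3,5) (4,5) (5,6)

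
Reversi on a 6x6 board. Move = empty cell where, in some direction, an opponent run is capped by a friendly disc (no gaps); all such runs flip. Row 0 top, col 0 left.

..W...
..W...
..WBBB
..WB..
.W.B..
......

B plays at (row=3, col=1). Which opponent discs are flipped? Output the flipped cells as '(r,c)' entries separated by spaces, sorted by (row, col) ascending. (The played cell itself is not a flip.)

Answer: (3,2)

Derivation:
Dir NW: first cell '.' (not opp) -> no flip
Dir N: first cell '.' (not opp) -> no flip
Dir NE: opp run (2,2), next='.' -> no flip
Dir W: first cell '.' (not opp) -> no flip
Dir E: opp run (3,2) capped by B -> flip
Dir SW: first cell '.' (not opp) -> no flip
Dir S: opp run (4,1), next='.' -> no flip
Dir SE: first cell '.' (not opp) -> no flip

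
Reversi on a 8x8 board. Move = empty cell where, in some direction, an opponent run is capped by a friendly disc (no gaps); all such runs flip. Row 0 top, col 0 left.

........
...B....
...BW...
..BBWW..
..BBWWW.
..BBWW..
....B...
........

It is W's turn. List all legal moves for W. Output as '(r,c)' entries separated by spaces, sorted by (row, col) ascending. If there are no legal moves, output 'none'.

(0,2): flips 1 -> legal
(0,3): no bracket -> illegal
(0,4): no bracket -> illegal
(1,2): flips 1 -> legal
(1,4): no bracket -> illegal
(2,1): flips 2 -> legal
(2,2): flips 2 -> legal
(3,1): flips 2 -> legal
(4,1): flips 2 -> legal
(5,1): flips 4 -> legal
(6,1): flips 2 -> legal
(6,2): flips 1 -> legal
(6,3): no bracket -> illegal
(6,5): no bracket -> illegal
(7,3): flips 1 -> legal
(7,4): flips 1 -> legal
(7,5): no bracket -> illegal

Answer: (0,2) (1,2) (2,1) (2,2) (3,1) (4,1) (5,1) (6,1) (6,2) (7,3) (7,4)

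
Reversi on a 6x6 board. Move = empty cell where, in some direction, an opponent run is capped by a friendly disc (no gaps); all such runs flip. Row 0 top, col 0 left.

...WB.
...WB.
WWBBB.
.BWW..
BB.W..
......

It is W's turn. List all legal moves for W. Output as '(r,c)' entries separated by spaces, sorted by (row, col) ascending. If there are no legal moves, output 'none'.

Answer: (0,5) (1,1) (1,2) (1,5) (2,5) (3,0) (3,5) (4,2) (5,0) (5,1)

Derivation:
(0,5): flips 3 -> legal
(1,1): flips 1 -> legal
(1,2): flips 1 -> legal
(1,5): flips 2 -> legal
(2,5): flips 4 -> legal
(3,0): flips 1 -> legal
(3,4): no bracket -> illegal
(3,5): flips 1 -> legal
(4,2): flips 1 -> legal
(5,0): flips 1 -> legal
(5,1): flips 2 -> legal
(5,2): no bracket -> illegal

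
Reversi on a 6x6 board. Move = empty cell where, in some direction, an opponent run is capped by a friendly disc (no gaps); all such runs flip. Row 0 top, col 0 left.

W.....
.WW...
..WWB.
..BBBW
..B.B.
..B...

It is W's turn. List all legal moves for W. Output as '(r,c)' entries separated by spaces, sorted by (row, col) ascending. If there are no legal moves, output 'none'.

(1,3): flips 1 -> legal
(1,4): no bracket -> illegal
(1,5): no bracket -> illegal
(2,1): no bracket -> illegal
(2,5): flips 1 -> legal
(3,1): flips 3 -> legal
(4,1): flips 1 -> legal
(4,3): flips 1 -> legal
(4,5): flips 1 -> legal
(5,1): no bracket -> illegal
(5,3): flips 1 -> legal
(5,4): no bracket -> illegal
(5,5): flips 2 -> legal

Answer: (1,3) (2,5) (3,1) (4,1) (4,3) (4,5) (5,3) (5,5)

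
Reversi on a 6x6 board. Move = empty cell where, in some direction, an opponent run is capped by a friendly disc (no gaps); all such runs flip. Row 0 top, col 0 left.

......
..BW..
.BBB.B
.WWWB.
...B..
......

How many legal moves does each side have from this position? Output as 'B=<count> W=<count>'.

Answer: B=8 W=7

Derivation:
-- B to move --
(0,2): no bracket -> illegal
(0,3): flips 1 -> legal
(0,4): flips 1 -> legal
(1,4): flips 1 -> legal
(2,0): no bracket -> illegal
(2,4): no bracket -> illegal
(3,0): flips 3 -> legal
(4,0): flips 1 -> legal
(4,1): flips 2 -> legal
(4,2): flips 1 -> legal
(4,4): flips 1 -> legal
B mobility = 8
-- W to move --
(0,1): no bracket -> illegal
(0,2): flips 2 -> legal
(0,3): no bracket -> illegal
(1,0): flips 1 -> legal
(1,1): flips 3 -> legal
(1,4): flips 1 -> legal
(1,5): no bracket -> illegal
(2,0): no bracket -> illegal
(2,4): no bracket -> illegal
(3,0): no bracket -> illegal
(3,5): flips 1 -> legal
(4,2): no bracket -> illegal
(4,4): no bracket -> illegal
(4,5): no bracket -> illegal
(5,2): no bracket -> illegal
(5,3): flips 1 -> legal
(5,4): flips 1 -> legal
W mobility = 7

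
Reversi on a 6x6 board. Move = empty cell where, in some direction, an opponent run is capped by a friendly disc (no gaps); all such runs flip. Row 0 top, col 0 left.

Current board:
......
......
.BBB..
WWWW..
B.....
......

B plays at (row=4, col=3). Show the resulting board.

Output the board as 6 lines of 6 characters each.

Answer: ......
......
.BBB..
WWBB..
B..B..
......

Derivation:
Place B at (4,3); scan 8 dirs for brackets.
Dir NW: opp run (3,2) capped by B -> flip
Dir N: opp run (3,3) capped by B -> flip
Dir NE: first cell '.' (not opp) -> no flip
Dir W: first cell '.' (not opp) -> no flip
Dir E: first cell '.' (not opp) -> no flip
Dir SW: first cell '.' (not opp) -> no flip
Dir S: first cell '.' (not opp) -> no flip
Dir SE: first cell '.' (not opp) -> no flip
All flips: (3,2) (3,3)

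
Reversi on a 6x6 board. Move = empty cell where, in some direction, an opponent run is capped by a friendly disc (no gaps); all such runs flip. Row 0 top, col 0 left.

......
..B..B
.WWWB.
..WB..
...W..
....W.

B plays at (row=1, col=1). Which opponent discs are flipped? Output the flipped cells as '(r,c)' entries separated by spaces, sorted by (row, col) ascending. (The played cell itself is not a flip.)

Dir NW: first cell '.' (not opp) -> no flip
Dir N: first cell '.' (not opp) -> no flip
Dir NE: first cell '.' (not opp) -> no flip
Dir W: first cell '.' (not opp) -> no flip
Dir E: first cell 'B' (not opp) -> no flip
Dir SW: first cell '.' (not opp) -> no flip
Dir S: opp run (2,1), next='.' -> no flip
Dir SE: opp run (2,2) capped by B -> flip

Answer: (2,2)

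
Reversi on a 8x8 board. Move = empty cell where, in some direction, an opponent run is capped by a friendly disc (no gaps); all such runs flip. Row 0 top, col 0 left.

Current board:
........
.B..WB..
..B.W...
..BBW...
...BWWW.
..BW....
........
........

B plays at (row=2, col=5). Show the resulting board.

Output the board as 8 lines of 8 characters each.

Answer: ........
.B..WB..
..B.WB..
..BBB...
...BWWW.
..BW....
........
........

Derivation:
Place B at (2,5); scan 8 dirs for brackets.
Dir NW: opp run (1,4), next='.' -> no flip
Dir N: first cell 'B' (not opp) -> no flip
Dir NE: first cell '.' (not opp) -> no flip
Dir W: opp run (2,4), next='.' -> no flip
Dir E: first cell '.' (not opp) -> no flip
Dir SW: opp run (3,4) capped by B -> flip
Dir S: first cell '.' (not opp) -> no flip
Dir SE: first cell '.' (not opp) -> no flip
All flips: (3,4)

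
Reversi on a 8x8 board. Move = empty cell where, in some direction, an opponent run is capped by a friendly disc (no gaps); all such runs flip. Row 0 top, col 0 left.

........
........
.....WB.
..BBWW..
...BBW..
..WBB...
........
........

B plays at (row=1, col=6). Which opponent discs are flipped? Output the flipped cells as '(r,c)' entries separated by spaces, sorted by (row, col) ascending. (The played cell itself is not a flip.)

Dir NW: first cell '.' (not opp) -> no flip
Dir N: first cell '.' (not opp) -> no flip
Dir NE: first cell '.' (not opp) -> no flip
Dir W: first cell '.' (not opp) -> no flip
Dir E: first cell '.' (not opp) -> no flip
Dir SW: opp run (2,5) (3,4) capped by B -> flip
Dir S: first cell 'B' (not opp) -> no flip
Dir SE: first cell '.' (not opp) -> no flip

Answer: (2,5) (3,4)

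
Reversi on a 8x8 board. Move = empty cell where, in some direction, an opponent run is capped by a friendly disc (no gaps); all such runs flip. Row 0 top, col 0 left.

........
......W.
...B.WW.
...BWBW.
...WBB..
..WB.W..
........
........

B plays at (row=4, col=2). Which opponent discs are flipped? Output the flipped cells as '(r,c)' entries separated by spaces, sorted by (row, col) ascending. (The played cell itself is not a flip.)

Dir NW: first cell '.' (not opp) -> no flip
Dir N: first cell '.' (not opp) -> no flip
Dir NE: first cell 'B' (not opp) -> no flip
Dir W: first cell '.' (not opp) -> no flip
Dir E: opp run (4,3) capped by B -> flip
Dir SW: first cell '.' (not opp) -> no flip
Dir S: opp run (5,2), next='.' -> no flip
Dir SE: first cell 'B' (not opp) -> no flip

Answer: (4,3)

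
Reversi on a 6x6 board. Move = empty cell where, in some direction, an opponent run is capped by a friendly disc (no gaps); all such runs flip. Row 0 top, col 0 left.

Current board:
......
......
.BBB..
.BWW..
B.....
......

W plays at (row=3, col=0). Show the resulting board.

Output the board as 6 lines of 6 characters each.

Answer: ......
......
.BBB..
WWWW..
B.....
......

Derivation:
Place W at (3,0); scan 8 dirs for brackets.
Dir NW: edge -> no flip
Dir N: first cell '.' (not opp) -> no flip
Dir NE: opp run (2,1), next='.' -> no flip
Dir W: edge -> no flip
Dir E: opp run (3,1) capped by W -> flip
Dir SW: edge -> no flip
Dir S: opp run (4,0), next='.' -> no flip
Dir SE: first cell '.' (not opp) -> no flip
All flips: (3,1)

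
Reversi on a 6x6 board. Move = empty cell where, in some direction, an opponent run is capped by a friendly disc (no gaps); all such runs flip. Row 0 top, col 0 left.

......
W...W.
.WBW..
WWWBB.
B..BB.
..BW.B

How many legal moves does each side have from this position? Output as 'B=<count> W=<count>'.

Answer: B=6 W=7

Derivation:
-- B to move --
(0,0): no bracket -> illegal
(0,1): no bracket -> illegal
(0,3): no bracket -> illegal
(0,4): no bracket -> illegal
(0,5): no bracket -> illegal
(1,1): no bracket -> illegal
(1,2): flips 1 -> legal
(1,3): flips 1 -> legal
(1,5): no bracket -> illegal
(2,0): flips 2 -> legal
(2,4): flips 1 -> legal
(2,5): no bracket -> illegal
(4,1): no bracket -> illegal
(4,2): flips 1 -> legal
(5,4): flips 1 -> legal
B mobility = 6
-- W to move --
(1,1): no bracket -> illegal
(1,2): flips 1 -> legal
(1,3): flips 1 -> legal
(2,4): no bracket -> illegal
(2,5): no bracket -> illegal
(3,5): flips 3 -> legal
(4,1): no bracket -> illegal
(4,2): no bracket -> illegal
(4,5): flips 1 -> legal
(5,0): flips 1 -> legal
(5,1): flips 1 -> legal
(5,4): flips 1 -> legal
W mobility = 7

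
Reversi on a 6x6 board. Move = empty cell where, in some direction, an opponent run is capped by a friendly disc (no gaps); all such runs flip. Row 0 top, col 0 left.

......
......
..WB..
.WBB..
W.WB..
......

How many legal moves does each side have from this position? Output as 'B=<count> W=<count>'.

Answer: B=7 W=3

Derivation:
-- B to move --
(1,1): flips 1 -> legal
(1,2): flips 1 -> legal
(1,3): no bracket -> illegal
(2,0): no bracket -> illegal
(2,1): flips 1 -> legal
(3,0): flips 1 -> legal
(4,1): flips 1 -> legal
(5,0): no bracket -> illegal
(5,1): flips 1 -> legal
(5,2): flips 1 -> legal
(5,3): no bracket -> illegal
B mobility = 7
-- W to move --
(1,2): no bracket -> illegal
(1,3): no bracket -> illegal
(1,4): no bracket -> illegal
(2,1): no bracket -> illegal
(2,4): flips 2 -> legal
(3,4): flips 2 -> legal
(4,1): no bracket -> illegal
(4,4): flips 2 -> legal
(5,2): no bracket -> illegal
(5,3): no bracket -> illegal
(5,4): no bracket -> illegal
W mobility = 3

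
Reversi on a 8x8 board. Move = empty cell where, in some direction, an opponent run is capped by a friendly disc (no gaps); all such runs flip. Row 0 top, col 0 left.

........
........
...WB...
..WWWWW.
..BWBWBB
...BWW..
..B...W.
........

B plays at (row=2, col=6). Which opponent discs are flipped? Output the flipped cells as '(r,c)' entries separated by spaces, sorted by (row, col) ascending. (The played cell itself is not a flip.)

Dir NW: first cell '.' (not opp) -> no flip
Dir N: first cell '.' (not opp) -> no flip
Dir NE: first cell '.' (not opp) -> no flip
Dir W: first cell '.' (not opp) -> no flip
Dir E: first cell '.' (not opp) -> no flip
Dir SW: opp run (3,5) capped by B -> flip
Dir S: opp run (3,6) capped by B -> flip
Dir SE: first cell '.' (not opp) -> no flip

Answer: (3,5) (3,6)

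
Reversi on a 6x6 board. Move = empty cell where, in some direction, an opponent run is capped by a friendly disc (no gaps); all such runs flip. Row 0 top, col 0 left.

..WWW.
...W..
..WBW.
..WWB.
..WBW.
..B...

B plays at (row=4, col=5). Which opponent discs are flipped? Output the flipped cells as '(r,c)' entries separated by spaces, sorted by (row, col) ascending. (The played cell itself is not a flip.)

Answer: (4,4)

Derivation:
Dir NW: first cell 'B' (not opp) -> no flip
Dir N: first cell '.' (not opp) -> no flip
Dir NE: edge -> no flip
Dir W: opp run (4,4) capped by B -> flip
Dir E: edge -> no flip
Dir SW: first cell '.' (not opp) -> no flip
Dir S: first cell '.' (not opp) -> no flip
Dir SE: edge -> no flip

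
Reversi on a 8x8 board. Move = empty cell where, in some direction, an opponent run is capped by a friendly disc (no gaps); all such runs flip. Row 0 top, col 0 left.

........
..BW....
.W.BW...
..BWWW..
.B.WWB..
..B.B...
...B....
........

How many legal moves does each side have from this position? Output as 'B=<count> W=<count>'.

Answer: B=8 W=11

Derivation:
-- B to move --
(0,2): no bracket -> illegal
(0,3): flips 1 -> legal
(0,4): no bracket -> illegal
(1,0): flips 1 -> legal
(1,1): no bracket -> illegal
(1,4): flips 4 -> legal
(1,5): no bracket -> illegal
(2,0): no bracket -> illegal
(2,2): no bracket -> illegal
(2,5): flips 4 -> legal
(2,6): no bracket -> illegal
(3,0): flips 1 -> legal
(3,1): no bracket -> illegal
(3,6): flips 3 -> legal
(4,2): flips 2 -> legal
(4,6): no bracket -> illegal
(5,3): flips 2 -> legal
(5,5): no bracket -> illegal
B mobility = 8
-- W to move --
(0,1): flips 2 -> legal
(0,2): no bracket -> illegal
(0,3): flips 1 -> legal
(1,1): flips 1 -> legal
(1,4): no bracket -> illegal
(2,2): flips 1 -> legal
(3,0): no bracket -> illegal
(3,1): flips 1 -> legal
(3,6): no bracket -> illegal
(4,0): no bracket -> illegal
(4,2): no bracket -> illegal
(4,6): flips 1 -> legal
(5,0): no bracket -> illegal
(5,1): no bracket -> illegal
(5,3): no bracket -> illegal
(5,5): flips 1 -> legal
(5,6): flips 1 -> legal
(6,1): flips 1 -> legal
(6,2): no bracket -> illegal
(6,4): flips 1 -> legal
(6,5): flips 1 -> legal
(7,2): no bracket -> illegal
(7,3): no bracket -> illegal
(7,4): no bracket -> illegal
W mobility = 11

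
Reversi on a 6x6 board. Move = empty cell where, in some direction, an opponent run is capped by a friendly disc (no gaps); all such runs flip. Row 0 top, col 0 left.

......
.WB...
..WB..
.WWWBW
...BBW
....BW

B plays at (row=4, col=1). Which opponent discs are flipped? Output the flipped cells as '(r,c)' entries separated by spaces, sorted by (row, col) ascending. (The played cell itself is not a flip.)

Answer: (3,2)

Derivation:
Dir NW: first cell '.' (not opp) -> no flip
Dir N: opp run (3,1), next='.' -> no flip
Dir NE: opp run (3,2) capped by B -> flip
Dir W: first cell '.' (not opp) -> no flip
Dir E: first cell '.' (not opp) -> no flip
Dir SW: first cell '.' (not opp) -> no flip
Dir S: first cell '.' (not opp) -> no flip
Dir SE: first cell '.' (not opp) -> no flip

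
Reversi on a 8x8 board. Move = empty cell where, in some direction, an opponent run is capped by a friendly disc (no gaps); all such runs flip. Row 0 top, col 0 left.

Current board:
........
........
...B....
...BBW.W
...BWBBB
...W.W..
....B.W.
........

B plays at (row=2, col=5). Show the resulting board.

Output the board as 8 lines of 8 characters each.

Place B at (2,5); scan 8 dirs for brackets.
Dir NW: first cell '.' (not opp) -> no flip
Dir N: first cell '.' (not opp) -> no flip
Dir NE: first cell '.' (not opp) -> no flip
Dir W: first cell '.' (not opp) -> no flip
Dir E: first cell '.' (not opp) -> no flip
Dir SW: first cell 'B' (not opp) -> no flip
Dir S: opp run (3,5) capped by B -> flip
Dir SE: first cell '.' (not opp) -> no flip
All flips: (3,5)

Answer: ........
........
...B.B..
...BBB.W
...BWBBB
...W.W..
....B.W.
........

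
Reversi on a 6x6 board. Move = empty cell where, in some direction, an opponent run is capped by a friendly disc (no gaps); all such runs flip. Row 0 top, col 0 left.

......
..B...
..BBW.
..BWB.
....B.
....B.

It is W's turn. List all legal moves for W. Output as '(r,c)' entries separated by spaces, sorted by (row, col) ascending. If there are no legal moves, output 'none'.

(0,1): no bracket -> illegal
(0,2): no bracket -> illegal
(0,3): no bracket -> illegal
(1,1): flips 1 -> legal
(1,3): flips 1 -> legal
(1,4): no bracket -> illegal
(2,1): flips 2 -> legal
(2,5): no bracket -> illegal
(3,1): flips 1 -> legal
(3,5): flips 1 -> legal
(4,1): no bracket -> illegal
(4,2): no bracket -> illegal
(4,3): no bracket -> illegal
(4,5): no bracket -> illegal
(5,3): no bracket -> illegal
(5,5): flips 1 -> legal

Answer: (1,1) (1,3) (2,1) (3,1) (3,5) (5,5)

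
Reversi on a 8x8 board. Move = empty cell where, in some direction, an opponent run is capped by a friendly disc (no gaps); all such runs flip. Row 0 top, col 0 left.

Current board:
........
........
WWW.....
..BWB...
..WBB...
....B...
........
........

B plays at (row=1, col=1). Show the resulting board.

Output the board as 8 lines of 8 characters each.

Answer: ........
.B......
WWB.....
..BBB...
..WBB...
....B...
........
........

Derivation:
Place B at (1,1); scan 8 dirs for brackets.
Dir NW: first cell '.' (not opp) -> no flip
Dir N: first cell '.' (not opp) -> no flip
Dir NE: first cell '.' (not opp) -> no flip
Dir W: first cell '.' (not opp) -> no flip
Dir E: first cell '.' (not opp) -> no flip
Dir SW: opp run (2,0), next=edge -> no flip
Dir S: opp run (2,1), next='.' -> no flip
Dir SE: opp run (2,2) (3,3) capped by B -> flip
All flips: (2,2) (3,3)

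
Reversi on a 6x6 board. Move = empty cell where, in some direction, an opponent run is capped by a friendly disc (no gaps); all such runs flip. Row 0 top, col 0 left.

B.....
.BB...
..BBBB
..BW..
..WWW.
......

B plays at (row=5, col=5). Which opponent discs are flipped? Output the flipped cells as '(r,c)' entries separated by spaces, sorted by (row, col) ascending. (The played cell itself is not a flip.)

Answer: (3,3) (4,4)

Derivation:
Dir NW: opp run (4,4) (3,3) capped by B -> flip
Dir N: first cell '.' (not opp) -> no flip
Dir NE: edge -> no flip
Dir W: first cell '.' (not opp) -> no flip
Dir E: edge -> no flip
Dir SW: edge -> no flip
Dir S: edge -> no flip
Dir SE: edge -> no flip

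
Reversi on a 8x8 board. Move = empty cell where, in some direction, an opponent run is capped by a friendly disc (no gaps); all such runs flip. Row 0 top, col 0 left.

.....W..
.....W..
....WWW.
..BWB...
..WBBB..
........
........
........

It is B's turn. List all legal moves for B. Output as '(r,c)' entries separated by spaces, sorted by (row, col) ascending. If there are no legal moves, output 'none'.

Answer: (1,4) (1,6) (2,2) (2,3) (4,1) (5,2)

Derivation:
(0,4): no bracket -> illegal
(0,6): no bracket -> illegal
(1,3): no bracket -> illegal
(1,4): flips 1 -> legal
(1,6): flips 1 -> legal
(1,7): no bracket -> illegal
(2,2): flips 1 -> legal
(2,3): flips 1 -> legal
(2,7): no bracket -> illegal
(3,1): no bracket -> illegal
(3,5): no bracket -> illegal
(3,6): no bracket -> illegal
(3,7): no bracket -> illegal
(4,1): flips 1 -> legal
(5,1): no bracket -> illegal
(5,2): flips 1 -> legal
(5,3): no bracket -> illegal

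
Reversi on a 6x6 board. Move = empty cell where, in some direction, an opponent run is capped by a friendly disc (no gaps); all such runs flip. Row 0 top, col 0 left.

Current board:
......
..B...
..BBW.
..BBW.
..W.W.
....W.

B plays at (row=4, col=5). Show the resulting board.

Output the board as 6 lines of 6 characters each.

Answer: ......
..B...
..BBW.
..BBB.
..W.WB
....W.

Derivation:
Place B at (4,5); scan 8 dirs for brackets.
Dir NW: opp run (3,4) capped by B -> flip
Dir N: first cell '.' (not opp) -> no flip
Dir NE: edge -> no flip
Dir W: opp run (4,4), next='.' -> no flip
Dir E: edge -> no flip
Dir SW: opp run (5,4), next=edge -> no flip
Dir S: first cell '.' (not opp) -> no flip
Dir SE: edge -> no flip
All flips: (3,4)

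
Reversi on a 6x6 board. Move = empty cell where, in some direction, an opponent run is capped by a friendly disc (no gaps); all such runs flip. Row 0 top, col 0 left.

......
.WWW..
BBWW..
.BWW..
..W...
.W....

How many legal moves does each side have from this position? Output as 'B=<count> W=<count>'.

-- B to move --
(0,0): no bracket -> illegal
(0,1): flips 1 -> legal
(0,2): flips 1 -> legal
(0,3): flips 1 -> legal
(0,4): flips 2 -> legal
(1,0): no bracket -> illegal
(1,4): no bracket -> illegal
(2,4): flips 2 -> legal
(3,4): flips 2 -> legal
(4,0): no bracket -> illegal
(4,1): no bracket -> illegal
(4,3): flips 1 -> legal
(4,4): no bracket -> illegal
(5,0): no bracket -> illegal
(5,2): no bracket -> illegal
(5,3): flips 1 -> legal
B mobility = 8
-- W to move --
(1,0): flips 1 -> legal
(3,0): flips 2 -> legal
(4,0): flips 1 -> legal
(4,1): flips 2 -> legal
W mobility = 4

Answer: B=8 W=4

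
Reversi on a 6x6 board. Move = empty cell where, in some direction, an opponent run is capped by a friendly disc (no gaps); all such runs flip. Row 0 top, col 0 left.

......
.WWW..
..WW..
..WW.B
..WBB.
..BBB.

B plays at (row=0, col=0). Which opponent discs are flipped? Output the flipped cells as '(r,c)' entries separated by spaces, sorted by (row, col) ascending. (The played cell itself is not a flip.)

Dir NW: edge -> no flip
Dir N: edge -> no flip
Dir NE: edge -> no flip
Dir W: edge -> no flip
Dir E: first cell '.' (not opp) -> no flip
Dir SW: edge -> no flip
Dir S: first cell '.' (not opp) -> no flip
Dir SE: opp run (1,1) (2,2) (3,3) capped by B -> flip

Answer: (1,1) (2,2) (3,3)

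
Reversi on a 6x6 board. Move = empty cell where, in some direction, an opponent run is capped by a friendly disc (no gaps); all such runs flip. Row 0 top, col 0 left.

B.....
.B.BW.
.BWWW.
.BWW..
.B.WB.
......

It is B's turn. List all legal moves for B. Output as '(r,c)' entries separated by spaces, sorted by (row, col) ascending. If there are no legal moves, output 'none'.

Answer: (0,5) (1,5) (2,5) (3,4) (3,5) (4,2) (5,3) (5,4)

Derivation:
(0,3): no bracket -> illegal
(0,4): no bracket -> illegal
(0,5): flips 3 -> legal
(1,2): no bracket -> illegal
(1,5): flips 1 -> legal
(2,5): flips 3 -> legal
(3,4): flips 2 -> legal
(3,5): flips 1 -> legal
(4,2): flips 1 -> legal
(5,2): no bracket -> illegal
(5,3): flips 3 -> legal
(5,4): flips 2 -> legal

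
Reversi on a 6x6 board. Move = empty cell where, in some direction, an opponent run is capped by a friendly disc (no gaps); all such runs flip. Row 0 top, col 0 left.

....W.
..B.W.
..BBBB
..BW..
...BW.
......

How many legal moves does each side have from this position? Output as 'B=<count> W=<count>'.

-- B to move --
(0,3): flips 1 -> legal
(0,5): flips 1 -> legal
(1,3): no bracket -> illegal
(1,5): no bracket -> illegal
(3,4): flips 1 -> legal
(3,5): no bracket -> illegal
(4,2): flips 1 -> legal
(4,5): flips 1 -> legal
(5,3): no bracket -> illegal
(5,4): no bracket -> illegal
(5,5): flips 2 -> legal
B mobility = 6
-- W to move --
(0,1): no bracket -> illegal
(0,2): no bracket -> illegal
(0,3): no bracket -> illegal
(1,1): flips 1 -> legal
(1,3): flips 1 -> legal
(1,5): flips 1 -> legal
(2,1): no bracket -> illegal
(3,1): flips 1 -> legal
(3,4): flips 1 -> legal
(3,5): no bracket -> illegal
(4,1): flips 2 -> legal
(4,2): flips 1 -> legal
(5,2): no bracket -> illegal
(5,3): flips 1 -> legal
(5,4): no bracket -> illegal
W mobility = 8

Answer: B=6 W=8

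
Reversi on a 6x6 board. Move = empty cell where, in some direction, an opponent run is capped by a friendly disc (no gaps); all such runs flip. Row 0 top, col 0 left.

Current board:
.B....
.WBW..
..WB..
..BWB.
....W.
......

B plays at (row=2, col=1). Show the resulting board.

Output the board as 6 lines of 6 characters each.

Answer: .B....
.BBW..
.BBB..
..BWB.
....W.
......

Derivation:
Place B at (2,1); scan 8 dirs for brackets.
Dir NW: first cell '.' (not opp) -> no flip
Dir N: opp run (1,1) capped by B -> flip
Dir NE: first cell 'B' (not opp) -> no flip
Dir W: first cell '.' (not opp) -> no flip
Dir E: opp run (2,2) capped by B -> flip
Dir SW: first cell '.' (not opp) -> no flip
Dir S: first cell '.' (not opp) -> no flip
Dir SE: first cell 'B' (not opp) -> no flip
All flips: (1,1) (2,2)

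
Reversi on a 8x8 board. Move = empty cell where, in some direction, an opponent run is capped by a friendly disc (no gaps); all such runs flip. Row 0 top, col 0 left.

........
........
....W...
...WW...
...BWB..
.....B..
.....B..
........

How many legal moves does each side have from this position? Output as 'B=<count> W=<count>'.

-- B to move --
(1,3): no bracket -> illegal
(1,4): no bracket -> illegal
(1,5): no bracket -> illegal
(2,2): flips 2 -> legal
(2,3): flips 2 -> legal
(2,5): flips 1 -> legal
(3,2): no bracket -> illegal
(3,5): no bracket -> illegal
(4,2): no bracket -> illegal
(5,3): no bracket -> illegal
(5,4): no bracket -> illegal
B mobility = 3
-- W to move --
(3,2): no bracket -> illegal
(3,5): no bracket -> illegal
(3,6): no bracket -> illegal
(4,2): flips 1 -> legal
(4,6): flips 1 -> legal
(5,2): flips 1 -> legal
(5,3): flips 1 -> legal
(5,4): no bracket -> illegal
(5,6): flips 1 -> legal
(6,4): no bracket -> illegal
(6,6): flips 1 -> legal
(7,4): no bracket -> illegal
(7,5): no bracket -> illegal
(7,6): no bracket -> illegal
W mobility = 6

Answer: B=3 W=6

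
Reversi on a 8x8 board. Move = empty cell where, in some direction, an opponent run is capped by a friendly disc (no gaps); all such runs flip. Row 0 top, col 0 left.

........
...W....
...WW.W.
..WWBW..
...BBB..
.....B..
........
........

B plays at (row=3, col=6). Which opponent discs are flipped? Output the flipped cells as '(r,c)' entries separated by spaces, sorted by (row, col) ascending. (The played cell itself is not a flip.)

Answer: (3,5)

Derivation:
Dir NW: first cell '.' (not opp) -> no flip
Dir N: opp run (2,6), next='.' -> no flip
Dir NE: first cell '.' (not opp) -> no flip
Dir W: opp run (3,5) capped by B -> flip
Dir E: first cell '.' (not opp) -> no flip
Dir SW: first cell 'B' (not opp) -> no flip
Dir S: first cell '.' (not opp) -> no flip
Dir SE: first cell '.' (not opp) -> no flip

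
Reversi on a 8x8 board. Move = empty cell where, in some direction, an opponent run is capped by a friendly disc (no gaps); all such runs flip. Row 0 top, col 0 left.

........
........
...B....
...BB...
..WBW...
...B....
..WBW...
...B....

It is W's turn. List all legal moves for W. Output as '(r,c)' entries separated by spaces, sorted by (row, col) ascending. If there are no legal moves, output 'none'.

Answer: (2,2) (2,4)

Derivation:
(1,2): no bracket -> illegal
(1,3): no bracket -> illegal
(1,4): no bracket -> illegal
(2,2): flips 1 -> legal
(2,4): flips 2 -> legal
(2,5): no bracket -> illegal
(3,2): no bracket -> illegal
(3,5): no bracket -> illegal
(4,5): no bracket -> illegal
(5,2): no bracket -> illegal
(5,4): no bracket -> illegal
(7,2): no bracket -> illegal
(7,4): no bracket -> illegal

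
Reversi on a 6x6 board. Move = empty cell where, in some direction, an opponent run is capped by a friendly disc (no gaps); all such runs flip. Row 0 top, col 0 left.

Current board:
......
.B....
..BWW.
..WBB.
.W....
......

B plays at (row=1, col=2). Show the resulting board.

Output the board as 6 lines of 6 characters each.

Place B at (1,2); scan 8 dirs for brackets.
Dir NW: first cell '.' (not opp) -> no flip
Dir N: first cell '.' (not opp) -> no flip
Dir NE: first cell '.' (not opp) -> no flip
Dir W: first cell 'B' (not opp) -> no flip
Dir E: first cell '.' (not opp) -> no flip
Dir SW: first cell '.' (not opp) -> no flip
Dir S: first cell 'B' (not opp) -> no flip
Dir SE: opp run (2,3) capped by B -> flip
All flips: (2,3)

Answer: ......
.BB...
..BBW.
..WBB.
.W....
......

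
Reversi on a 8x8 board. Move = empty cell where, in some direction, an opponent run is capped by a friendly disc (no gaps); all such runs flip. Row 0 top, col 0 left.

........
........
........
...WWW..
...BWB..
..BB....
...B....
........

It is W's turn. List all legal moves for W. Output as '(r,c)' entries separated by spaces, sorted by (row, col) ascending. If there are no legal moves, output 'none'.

(3,2): no bracket -> illegal
(3,6): no bracket -> illegal
(4,1): no bracket -> illegal
(4,2): flips 1 -> legal
(4,6): flips 1 -> legal
(5,1): no bracket -> illegal
(5,4): no bracket -> illegal
(5,5): flips 1 -> legal
(5,6): flips 1 -> legal
(6,1): flips 2 -> legal
(6,2): flips 1 -> legal
(6,4): no bracket -> illegal
(7,2): no bracket -> illegal
(7,3): flips 3 -> legal
(7,4): no bracket -> illegal

Answer: (4,2) (4,6) (5,5) (5,6) (6,1) (6,2) (7,3)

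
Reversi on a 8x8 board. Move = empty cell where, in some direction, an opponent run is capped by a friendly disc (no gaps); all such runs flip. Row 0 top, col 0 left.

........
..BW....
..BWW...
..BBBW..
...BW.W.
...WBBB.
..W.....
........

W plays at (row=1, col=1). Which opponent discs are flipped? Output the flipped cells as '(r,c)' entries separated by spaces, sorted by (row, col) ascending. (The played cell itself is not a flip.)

Dir NW: first cell '.' (not opp) -> no flip
Dir N: first cell '.' (not opp) -> no flip
Dir NE: first cell '.' (not opp) -> no flip
Dir W: first cell '.' (not opp) -> no flip
Dir E: opp run (1,2) capped by W -> flip
Dir SW: first cell '.' (not opp) -> no flip
Dir S: first cell '.' (not opp) -> no flip
Dir SE: opp run (2,2) (3,3) capped by W -> flip

Answer: (1,2) (2,2) (3,3)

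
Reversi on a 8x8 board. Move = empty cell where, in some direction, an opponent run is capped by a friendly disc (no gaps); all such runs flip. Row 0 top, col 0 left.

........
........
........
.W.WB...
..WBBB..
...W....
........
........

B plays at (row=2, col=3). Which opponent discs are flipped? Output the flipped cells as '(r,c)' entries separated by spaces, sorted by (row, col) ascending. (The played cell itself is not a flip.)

Dir NW: first cell '.' (not opp) -> no flip
Dir N: first cell '.' (not opp) -> no flip
Dir NE: first cell '.' (not opp) -> no flip
Dir W: first cell '.' (not opp) -> no flip
Dir E: first cell '.' (not opp) -> no flip
Dir SW: first cell '.' (not opp) -> no flip
Dir S: opp run (3,3) capped by B -> flip
Dir SE: first cell 'B' (not opp) -> no flip

Answer: (3,3)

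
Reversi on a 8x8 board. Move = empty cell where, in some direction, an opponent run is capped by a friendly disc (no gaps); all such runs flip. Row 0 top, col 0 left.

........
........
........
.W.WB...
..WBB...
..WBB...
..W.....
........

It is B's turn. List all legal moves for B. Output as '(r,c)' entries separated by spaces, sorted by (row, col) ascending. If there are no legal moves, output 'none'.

Answer: (2,0) (2,2) (2,3) (3,2) (4,1) (5,1) (6,1) (7,1)

Derivation:
(2,0): flips 2 -> legal
(2,1): no bracket -> illegal
(2,2): flips 1 -> legal
(2,3): flips 1 -> legal
(2,4): no bracket -> illegal
(3,0): no bracket -> illegal
(3,2): flips 1 -> legal
(4,0): no bracket -> illegal
(4,1): flips 1 -> legal
(5,1): flips 1 -> legal
(6,1): flips 1 -> legal
(6,3): no bracket -> illegal
(7,1): flips 1 -> legal
(7,2): no bracket -> illegal
(7,3): no bracket -> illegal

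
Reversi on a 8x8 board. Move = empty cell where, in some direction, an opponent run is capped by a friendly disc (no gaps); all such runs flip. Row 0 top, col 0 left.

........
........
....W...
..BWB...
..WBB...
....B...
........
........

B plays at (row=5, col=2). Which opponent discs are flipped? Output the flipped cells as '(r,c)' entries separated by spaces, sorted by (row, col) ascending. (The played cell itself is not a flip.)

Dir NW: first cell '.' (not opp) -> no flip
Dir N: opp run (4,2) capped by B -> flip
Dir NE: first cell 'B' (not opp) -> no flip
Dir W: first cell '.' (not opp) -> no flip
Dir E: first cell '.' (not opp) -> no flip
Dir SW: first cell '.' (not opp) -> no flip
Dir S: first cell '.' (not opp) -> no flip
Dir SE: first cell '.' (not opp) -> no flip

Answer: (4,2)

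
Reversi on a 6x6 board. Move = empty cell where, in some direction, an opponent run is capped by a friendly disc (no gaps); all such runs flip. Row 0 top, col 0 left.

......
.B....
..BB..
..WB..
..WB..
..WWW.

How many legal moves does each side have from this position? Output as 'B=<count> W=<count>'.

-- B to move --
(2,1): flips 1 -> legal
(3,1): flips 1 -> legal
(4,1): flips 2 -> legal
(4,4): no bracket -> illegal
(4,5): no bracket -> illegal
(5,1): flips 1 -> legal
(5,5): no bracket -> illegal
B mobility = 4
-- W to move --
(0,0): no bracket -> illegal
(0,1): no bracket -> illegal
(0,2): no bracket -> illegal
(1,0): no bracket -> illegal
(1,2): flips 1 -> legal
(1,3): flips 3 -> legal
(1,4): flips 1 -> legal
(2,0): no bracket -> illegal
(2,1): no bracket -> illegal
(2,4): flips 1 -> legal
(3,1): no bracket -> illegal
(3,4): flips 2 -> legal
(4,4): flips 1 -> legal
W mobility = 6

Answer: B=4 W=6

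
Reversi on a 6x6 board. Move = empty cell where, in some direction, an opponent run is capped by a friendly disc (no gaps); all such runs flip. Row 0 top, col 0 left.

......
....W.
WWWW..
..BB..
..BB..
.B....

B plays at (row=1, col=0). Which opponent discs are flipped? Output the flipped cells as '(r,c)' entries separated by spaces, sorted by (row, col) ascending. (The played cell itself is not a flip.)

Answer: (2,1)

Derivation:
Dir NW: edge -> no flip
Dir N: first cell '.' (not opp) -> no flip
Dir NE: first cell '.' (not opp) -> no flip
Dir W: edge -> no flip
Dir E: first cell '.' (not opp) -> no flip
Dir SW: edge -> no flip
Dir S: opp run (2,0), next='.' -> no flip
Dir SE: opp run (2,1) capped by B -> flip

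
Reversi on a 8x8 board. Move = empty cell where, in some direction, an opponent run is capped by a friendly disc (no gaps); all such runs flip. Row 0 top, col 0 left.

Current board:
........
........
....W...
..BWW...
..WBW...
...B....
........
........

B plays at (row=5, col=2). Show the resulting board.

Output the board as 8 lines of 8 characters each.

Place B at (5,2); scan 8 dirs for brackets.
Dir NW: first cell '.' (not opp) -> no flip
Dir N: opp run (4,2) capped by B -> flip
Dir NE: first cell 'B' (not opp) -> no flip
Dir W: first cell '.' (not opp) -> no flip
Dir E: first cell 'B' (not opp) -> no flip
Dir SW: first cell '.' (not opp) -> no flip
Dir S: first cell '.' (not opp) -> no flip
Dir SE: first cell '.' (not opp) -> no flip
All flips: (4,2)

Answer: ........
........
....W...
..BWW...
..BBW...
..BB....
........
........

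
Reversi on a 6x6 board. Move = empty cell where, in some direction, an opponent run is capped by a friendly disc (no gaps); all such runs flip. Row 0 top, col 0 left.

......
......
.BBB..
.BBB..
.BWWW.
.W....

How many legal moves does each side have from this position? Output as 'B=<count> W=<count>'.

-- B to move --
(3,4): no bracket -> illegal
(3,5): no bracket -> illegal
(4,0): no bracket -> illegal
(4,5): flips 3 -> legal
(5,0): no bracket -> illegal
(5,2): flips 1 -> legal
(5,3): flips 2 -> legal
(5,4): flips 1 -> legal
(5,5): flips 1 -> legal
B mobility = 5
-- W to move --
(1,0): flips 2 -> legal
(1,1): flips 5 -> legal
(1,2): flips 2 -> legal
(1,3): flips 2 -> legal
(1,4): no bracket -> illegal
(2,0): flips 1 -> legal
(2,4): flips 1 -> legal
(3,0): no bracket -> illegal
(3,4): no bracket -> illegal
(4,0): flips 1 -> legal
(5,0): no bracket -> illegal
(5,2): no bracket -> illegal
W mobility = 7

Answer: B=5 W=7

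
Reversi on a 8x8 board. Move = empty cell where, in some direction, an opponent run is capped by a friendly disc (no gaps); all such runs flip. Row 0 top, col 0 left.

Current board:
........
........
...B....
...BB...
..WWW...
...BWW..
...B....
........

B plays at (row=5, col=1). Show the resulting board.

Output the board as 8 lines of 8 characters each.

Answer: ........
........
...B....
...BB...
..BWW...
.B.BWW..
...B....
........

Derivation:
Place B at (5,1); scan 8 dirs for brackets.
Dir NW: first cell '.' (not opp) -> no flip
Dir N: first cell '.' (not opp) -> no flip
Dir NE: opp run (4,2) capped by B -> flip
Dir W: first cell '.' (not opp) -> no flip
Dir E: first cell '.' (not opp) -> no flip
Dir SW: first cell '.' (not opp) -> no flip
Dir S: first cell '.' (not opp) -> no flip
Dir SE: first cell '.' (not opp) -> no flip
All flips: (4,2)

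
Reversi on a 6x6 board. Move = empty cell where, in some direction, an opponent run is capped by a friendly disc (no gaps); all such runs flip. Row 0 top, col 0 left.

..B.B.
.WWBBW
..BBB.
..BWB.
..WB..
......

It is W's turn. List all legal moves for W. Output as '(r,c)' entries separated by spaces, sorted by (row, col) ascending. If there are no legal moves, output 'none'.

(0,1): no bracket -> illegal
(0,3): flips 2 -> legal
(0,5): no bracket -> illegal
(2,1): no bracket -> illegal
(2,5): no bracket -> illegal
(3,1): flips 1 -> legal
(3,5): flips 1 -> legal
(4,1): no bracket -> illegal
(4,4): flips 1 -> legal
(4,5): flips 2 -> legal
(5,2): no bracket -> illegal
(5,3): flips 1 -> legal
(5,4): no bracket -> illegal

Answer: (0,3) (3,1) (3,5) (4,4) (4,5) (5,3)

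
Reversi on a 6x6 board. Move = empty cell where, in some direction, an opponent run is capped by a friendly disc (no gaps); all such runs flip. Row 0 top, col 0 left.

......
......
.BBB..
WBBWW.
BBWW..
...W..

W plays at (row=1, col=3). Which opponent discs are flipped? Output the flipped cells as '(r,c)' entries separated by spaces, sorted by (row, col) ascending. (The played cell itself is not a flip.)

Answer: (2,3)

Derivation:
Dir NW: first cell '.' (not opp) -> no flip
Dir N: first cell '.' (not opp) -> no flip
Dir NE: first cell '.' (not opp) -> no flip
Dir W: first cell '.' (not opp) -> no flip
Dir E: first cell '.' (not opp) -> no flip
Dir SW: opp run (2,2) (3,1) (4,0), next=edge -> no flip
Dir S: opp run (2,3) capped by W -> flip
Dir SE: first cell '.' (not opp) -> no flip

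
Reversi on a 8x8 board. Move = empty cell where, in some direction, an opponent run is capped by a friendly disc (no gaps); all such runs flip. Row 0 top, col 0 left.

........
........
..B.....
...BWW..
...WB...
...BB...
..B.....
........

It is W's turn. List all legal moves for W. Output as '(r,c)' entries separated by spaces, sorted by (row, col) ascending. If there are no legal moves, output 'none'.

Answer: (2,3) (3,2) (4,5) (6,3) (6,4) (6,5) (7,1)

Derivation:
(1,1): no bracket -> illegal
(1,2): no bracket -> illegal
(1,3): no bracket -> illegal
(2,1): no bracket -> illegal
(2,3): flips 1 -> legal
(2,4): no bracket -> illegal
(3,1): no bracket -> illegal
(3,2): flips 1 -> legal
(4,2): no bracket -> illegal
(4,5): flips 1 -> legal
(5,1): no bracket -> illegal
(5,2): no bracket -> illegal
(5,5): no bracket -> illegal
(6,1): no bracket -> illegal
(6,3): flips 1 -> legal
(6,4): flips 2 -> legal
(6,5): flips 1 -> legal
(7,1): flips 3 -> legal
(7,2): no bracket -> illegal
(7,3): no bracket -> illegal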